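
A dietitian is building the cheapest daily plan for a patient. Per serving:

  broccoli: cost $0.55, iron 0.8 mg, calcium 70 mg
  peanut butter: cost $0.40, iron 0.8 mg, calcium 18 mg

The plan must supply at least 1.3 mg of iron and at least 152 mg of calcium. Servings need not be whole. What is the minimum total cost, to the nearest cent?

A basic optimal solution has at most two foods positive. Try each food alone and each pair with both targets met exactly.
broccoli only: max(1.3/0.8, 152/70) = 2.171 servings → $1.19.
peanut butter only: max(1.3/0.8, 152/18) = 8.444 servings → $3.38.
broccoli + peanut butter: the both-tight solution has a negative serving — not a feasible corner.
So the least-cost plan costs $1.19.

$1.19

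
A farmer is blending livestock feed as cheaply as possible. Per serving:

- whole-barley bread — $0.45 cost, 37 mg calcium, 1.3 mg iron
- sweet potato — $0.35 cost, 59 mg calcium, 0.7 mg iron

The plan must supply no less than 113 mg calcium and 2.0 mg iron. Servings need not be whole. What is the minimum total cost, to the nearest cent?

This is a tiny linear program; its minimum lies at a vertex of the feasible set. List the vertices and price them.
whole-barley bread only: max(113/37, 2.0/1.3) = 3.054 servings → $1.37.
sweet potato only: max(113/59, 2.0/0.7) = 2.857 servings → $1.00.
whole-barley bread + sweet potato with both tight: 0.7657 servings and 1.435 servings → $0.85.
The minimum over all feasible corners is $0.85.

$0.85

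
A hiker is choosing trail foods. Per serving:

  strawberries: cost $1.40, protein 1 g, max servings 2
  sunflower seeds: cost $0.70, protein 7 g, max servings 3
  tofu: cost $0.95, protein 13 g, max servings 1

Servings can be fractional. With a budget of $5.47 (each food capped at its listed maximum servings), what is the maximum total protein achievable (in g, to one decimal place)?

35.7 g

Protein per dollar: tofu 13.68, sunflower seeds 10, strawberries 0.7143.
Take 1 serving of tofu: spends $0.95, +13.0 g protein (running total 13.0 g).
Take 3 servings of sunflower seeds: spends $2.10, +21.0 g protein (running total 34.0 g).
Take 1.729 servings of strawberries: spends $2.42, +1.7 g protein (running total 35.7 g).
Greedy by best ratio exhausts the cost allowance optimally: 35.7 g.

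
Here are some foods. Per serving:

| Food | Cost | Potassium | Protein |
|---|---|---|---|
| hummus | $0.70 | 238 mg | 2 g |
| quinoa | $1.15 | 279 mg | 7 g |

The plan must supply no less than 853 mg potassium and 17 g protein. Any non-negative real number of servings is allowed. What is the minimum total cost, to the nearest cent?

Compare the cost at each extreme point of the feasible region.
hummus only: max(853/238, 17/2) = 8.5 servings → $5.95.
quinoa only: max(853/279, 17/7) = 3.057 servings → $3.52.
hummus + quinoa with both tight: 1.108 servings and 2.112 servings → $3.20.
So the least-cost plan costs $3.20.

$3.20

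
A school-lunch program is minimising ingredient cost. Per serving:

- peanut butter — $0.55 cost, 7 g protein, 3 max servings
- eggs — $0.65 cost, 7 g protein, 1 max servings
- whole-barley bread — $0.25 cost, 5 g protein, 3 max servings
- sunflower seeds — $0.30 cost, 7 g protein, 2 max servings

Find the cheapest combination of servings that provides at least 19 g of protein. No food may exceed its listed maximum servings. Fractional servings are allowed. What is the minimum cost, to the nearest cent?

Cost per g of protein: sunflower seeds $0.0429, whole-barley bread $0.0500, peanut butter $0.0786, eggs $0.0929.
Take 2 servings of sunflower seeds: +14.0 g protein for $0.60 (total $0.60, still need 5.0 g).
Take 1 serving of whole-barley bread: +5.0 g protein for $0.25 (total $0.85, still need 0.0 g).
Greedy by cheapest-per-g is optimal for a single linear constraint, so the minimum cost is $0.85.

$0.85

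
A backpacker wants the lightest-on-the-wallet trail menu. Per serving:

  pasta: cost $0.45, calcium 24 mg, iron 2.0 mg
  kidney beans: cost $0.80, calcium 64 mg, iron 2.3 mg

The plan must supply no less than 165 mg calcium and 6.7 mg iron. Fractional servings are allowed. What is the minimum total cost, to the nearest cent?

pasta only: max(165/24, 6.7/2.0) = 6.875 servings → $3.09.
kidney beans only: max(165/64, 6.7/2.3) = 2.913 servings → $2.33.
pasta + kidney beans with both tight: 0.6772 servings and 2.324 servings → $2.16.
The minimum over all feasible corners is $2.16.

$2.16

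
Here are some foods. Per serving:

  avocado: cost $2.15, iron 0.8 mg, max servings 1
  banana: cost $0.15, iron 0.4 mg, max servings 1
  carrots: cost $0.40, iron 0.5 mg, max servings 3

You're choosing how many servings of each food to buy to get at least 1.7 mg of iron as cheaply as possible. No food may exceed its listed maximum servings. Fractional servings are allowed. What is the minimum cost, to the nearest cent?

Cost per mg of iron: banana $0.3750, carrots $0.8000, avocado $2.6875.
Take 1 serving of banana: +0.4 mg iron for $0.15 (total $0.15, still need 1.3 mg).
Take 2.6 servings of carrots: +1.3 mg iron for $1.04 (total $1.19, still need 0.0 mg).
Greedy by cheapest-per-mg is optimal for a single linear constraint, so the minimum cost is $1.19.

$1.19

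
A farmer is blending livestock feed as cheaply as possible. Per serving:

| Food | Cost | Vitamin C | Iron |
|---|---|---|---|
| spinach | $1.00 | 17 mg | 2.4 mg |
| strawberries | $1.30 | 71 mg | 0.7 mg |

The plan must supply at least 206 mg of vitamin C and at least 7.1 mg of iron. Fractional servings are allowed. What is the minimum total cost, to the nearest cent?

$5.34

spinach only: max(206/17, 7.1/2.4) = 12.12 servings → $12.12.
strawberries only: max(206/71, 7.1/0.7) = 10.14 servings → $13.19.
spinach + strawberries with both tight: 2.271 servings and 2.358 servings → $5.34.
Cheapest feasible corner: $5.34.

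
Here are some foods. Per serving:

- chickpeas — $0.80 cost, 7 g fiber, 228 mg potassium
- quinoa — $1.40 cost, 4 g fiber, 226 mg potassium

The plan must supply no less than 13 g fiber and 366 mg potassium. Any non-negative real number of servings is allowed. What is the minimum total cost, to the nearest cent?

A basic optimal solution has at most two foods positive. Try each food alone and each pair with both targets met exactly.
chickpeas only: max(13/7, 366/228) = 1.857 servings → $1.49.
quinoa only: max(13/4, 366/226) = 3.25 servings → $4.55.
chickpeas + quinoa: intersection lies outside the first quadrant.
So the least-cost plan costs $1.49.

$1.49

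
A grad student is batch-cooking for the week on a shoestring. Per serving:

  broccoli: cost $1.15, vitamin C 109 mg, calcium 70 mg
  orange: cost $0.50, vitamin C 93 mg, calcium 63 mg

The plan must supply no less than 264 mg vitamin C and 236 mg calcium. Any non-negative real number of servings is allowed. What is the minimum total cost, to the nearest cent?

$1.87

This is a tiny linear program; its minimum lies at a vertex of the feasible set. List the vertices and price them.
broccoli only: max(264/109, 236/70) = 3.371 servings → $3.88.
orange only: max(264/93, 236/63) = 3.746 servings → $1.87.
broccoli + orange with both targets exact would need a negative amount; discard.
Cheapest feasible corner: $1.87.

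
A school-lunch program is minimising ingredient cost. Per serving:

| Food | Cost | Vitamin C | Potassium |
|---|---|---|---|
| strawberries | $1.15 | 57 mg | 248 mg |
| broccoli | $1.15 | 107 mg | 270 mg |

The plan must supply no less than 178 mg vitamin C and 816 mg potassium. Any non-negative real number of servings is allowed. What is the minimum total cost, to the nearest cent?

$3.48

For a min-cost LP with two ≥-constraints, a basic feasible solution has at most two positive variables.
strawberries only: max(178/57, 816/248) = 3.29 servings → $3.78.
broccoli only: max(178/107, 816/270) = 3.022 servings → $3.48.
strawberries + broccoli: intersection lies outside the first quadrant.
Cheapest feasible corner: $3.48.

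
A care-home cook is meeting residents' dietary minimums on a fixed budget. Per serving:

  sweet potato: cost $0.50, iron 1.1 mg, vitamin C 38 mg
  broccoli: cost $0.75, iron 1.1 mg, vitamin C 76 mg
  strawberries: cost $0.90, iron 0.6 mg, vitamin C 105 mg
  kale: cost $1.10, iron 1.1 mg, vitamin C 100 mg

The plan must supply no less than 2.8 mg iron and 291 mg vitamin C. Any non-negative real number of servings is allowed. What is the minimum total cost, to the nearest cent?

$2.66

Minimising a linear cost over {iron ≥ 2.8, vitamin C ≥ 291, servings ≥ 0} — the optimum is at a vertex, using one or two foods.
sweet potato only: max(2.8/1.1, 291/38) = 7.658 servings → $3.83.
broccoli only: max(2.8/1.1, 291/76) = 3.829 servings → $2.87.
strawberries only: max(2.8/0.6, 291/105) = 4.667 servings → $4.20.
kale only: max(2.8/1.1, 291/100) = 2.91 servings → $3.20.
sweet potato + broccoli: intersection lies outside the first quadrant.
sweet potato + strawberries with both tight: 1.288 servings and 2.305 servings → $2.72.
sweet potato + kale with both targets exact would need a negative amount; discard.
broccoli + strawberries with both tight: 1.708 servings and 1.535 servings → $2.66.
broccoli + kale with both targets exact would need a negative amount; discard.
strawberries + kale with both tight: 0.7225 servings and 2.151 servings → $3.02.
Cheapest feasible corner: $2.66.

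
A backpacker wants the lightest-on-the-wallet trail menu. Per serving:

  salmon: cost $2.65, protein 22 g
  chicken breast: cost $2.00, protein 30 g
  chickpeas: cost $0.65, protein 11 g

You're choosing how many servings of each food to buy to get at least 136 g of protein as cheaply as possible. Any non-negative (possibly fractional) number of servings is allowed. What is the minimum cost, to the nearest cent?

$8.04

Cost per g of protein: chickpeas $0.0591, chicken breast $0.0667, salmon $0.1205.
With no serving limits, use only chickpeas: 136 g / 11 g = 12.36 servings × $0.65 = $8.04.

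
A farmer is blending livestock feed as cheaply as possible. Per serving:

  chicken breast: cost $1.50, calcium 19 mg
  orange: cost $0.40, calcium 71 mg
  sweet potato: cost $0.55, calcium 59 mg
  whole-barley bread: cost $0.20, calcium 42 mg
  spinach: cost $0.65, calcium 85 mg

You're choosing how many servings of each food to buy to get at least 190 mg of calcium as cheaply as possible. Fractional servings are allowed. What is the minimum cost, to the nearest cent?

Cost per mg of calcium: whole-barley bread $0.0048, orange $0.0056, spinach $0.0076, sweet potato $0.0093, chicken breast $0.0789.
With no serving limits, use only whole-barley bread: 190 mg / 42 mg = 4.524 servings × $0.20 = $0.90.

$0.90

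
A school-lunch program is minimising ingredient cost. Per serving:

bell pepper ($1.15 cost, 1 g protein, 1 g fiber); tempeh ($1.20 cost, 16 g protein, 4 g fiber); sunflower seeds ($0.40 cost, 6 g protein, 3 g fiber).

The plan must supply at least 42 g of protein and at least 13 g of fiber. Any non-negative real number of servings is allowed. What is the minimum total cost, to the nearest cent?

$2.80

bell pepper only: max(42/1, 13/1) = 42 servings → $48.30.
tempeh only: max(42/16, 13/4) = 3.25 servings → $3.90.
sunflower seeds only: max(42/6, 13/3) = 7 servings → $2.80.
bell pepper + tempeh with both tight: 3.333 servings and 2.417 servings → $6.73.
bell pepper + sunflower seeds with both targets exact would need a negative amount; discard.
tempeh + sunflower seeds with both tight: 2 servings and 1.667 servings → $3.07.
The minimum over all feasible corners is $2.80.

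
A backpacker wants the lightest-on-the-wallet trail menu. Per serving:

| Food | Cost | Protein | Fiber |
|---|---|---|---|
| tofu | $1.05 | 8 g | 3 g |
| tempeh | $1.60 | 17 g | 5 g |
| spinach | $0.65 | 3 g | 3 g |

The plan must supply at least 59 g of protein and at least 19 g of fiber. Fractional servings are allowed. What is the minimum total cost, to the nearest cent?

Minimising a linear cost over {protein ≥ 59, fiber ≥ 19, servings ≥ 0} — the optimum is at a vertex, using one or two foods.
tofu only: max(59/8, 19/3) = 7.375 servings → $7.74.
tempeh only: max(59/17, 19/5) = 3.8 servings → $6.08.
spinach only: max(59/3, 19/3) = 19.67 servings → $12.78.
tofu + tempeh with both tight: 2.545 servings and 2.273 servings → $6.31.
tofu + spinach with both targets exact would need a negative amount; discard.
tempeh + spinach with both tight: 3.333 servings and 0.7778 servings → $5.84.
Cheapest feasible corner: $5.84.

$5.84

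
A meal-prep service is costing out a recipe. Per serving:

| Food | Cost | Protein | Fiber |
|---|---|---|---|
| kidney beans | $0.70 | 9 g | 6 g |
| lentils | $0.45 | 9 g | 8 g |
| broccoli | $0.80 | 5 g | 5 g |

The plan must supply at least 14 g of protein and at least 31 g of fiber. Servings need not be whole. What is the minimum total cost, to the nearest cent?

$1.74

Two binding constraints pin down two serving amounts, so the optimal mix uses at most two foods. The candidates are each food alone (scaled to the tighter of protein/fiber) and each pair with both constraints tight.
kidney beans only: max(14/9, 31/6) = 5.167 servings → $3.62.
lentils only: max(14/9, 31/8) = 3.875 servings → $1.74.
broccoli only: max(14/5, 31/5) = 6.2 servings → $4.96.
kidney beans + lentils with both targets exact would need a negative amount; discard.
kidney beans + broccoli with both targets exact would need a negative amount; discard.
lentils + broccoli: the both-tight solution has a negative serving — not a feasible corner.
So the least-cost plan costs $1.74.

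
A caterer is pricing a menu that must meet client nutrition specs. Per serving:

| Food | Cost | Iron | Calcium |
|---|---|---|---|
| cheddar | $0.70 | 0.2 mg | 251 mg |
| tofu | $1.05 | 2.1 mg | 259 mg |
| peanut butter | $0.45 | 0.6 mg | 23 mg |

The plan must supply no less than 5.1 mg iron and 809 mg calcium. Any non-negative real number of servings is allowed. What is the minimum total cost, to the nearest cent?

$3.03

An LP optimum is at a vertex; with two nutrient constraints at most two foods are used. Check each candidate.
cheddar only: max(5.1/0.2, 809/251) = 25.5 servings → $17.85.
tofu only: max(5.1/2.1, 809/259) = 3.124 servings → $3.28.
peanut butter only: max(5.1/0.6, 809/23) = 35.17 servings → $15.83.
cheddar + tofu with both tight: 0.7953 servings and 2.353 servings → $3.03.
cheddar + peanut butter with both tight: 2.521 servings and 7.66 servings → $5.21.
tofu + peanut butter with both targets exact would need a negative amount; discard.
Cheapest feasible corner: $3.03.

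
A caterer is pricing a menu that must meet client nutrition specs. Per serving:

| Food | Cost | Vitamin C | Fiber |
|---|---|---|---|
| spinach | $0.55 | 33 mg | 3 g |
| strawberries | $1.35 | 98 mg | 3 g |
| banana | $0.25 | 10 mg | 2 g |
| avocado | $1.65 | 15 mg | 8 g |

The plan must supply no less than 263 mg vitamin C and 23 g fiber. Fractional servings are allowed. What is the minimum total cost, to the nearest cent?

Two binding constraints pin down two serving amounts, so the optimal mix uses at most two foods. The candidates are each food alone (scaled to the tighter of vitamin C/fiber) and each pair with both constraints tight.
spinach only: max(263/33, 23/3) = 7.97 servings → $4.38.
strawberries only: max(263/98, 23/3) = 7.667 servings → $10.35.
banana only: max(263/10, 23/2) = 26.3 servings → $6.58.
avocado only: max(263/15, 23/8) = 17.53 servings → $28.93.
spinach + strawberries with both tight: 7.513 servings and 0.1538 servings → $4.34.
spinach + banana with both targets exact would need a negative amount; discard.
spinach + avocado: intersection lies outside the first quadrant.
strawberries + banana with both tight: 1.783 servings and 8.825 servings → $4.61.
strawberries + avocado with both tight: 2.38 servings and 1.982 servings → $6.48.
banana + avocado with both targets exact would need a negative amount; discard.
Cheapest feasible corner: $4.34.

$4.34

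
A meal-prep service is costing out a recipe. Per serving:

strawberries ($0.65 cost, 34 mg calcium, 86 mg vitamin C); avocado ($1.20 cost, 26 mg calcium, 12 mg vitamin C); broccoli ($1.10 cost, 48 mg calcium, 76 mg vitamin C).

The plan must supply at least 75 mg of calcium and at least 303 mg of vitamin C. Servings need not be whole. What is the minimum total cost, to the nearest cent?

$2.29

At the optimum either one food covers both requirements or two foods hit both targets exactly; no other combination can be cheaper.
strawberries only: max(75/34, 303/86) = 3.523 servings → $2.29.
avocado only: max(75/26, 303/12) = 25.25 servings → $30.30.
broccoli only: max(75/48, 303/76) = 3.987 servings → $4.39.
strawberries + avocado: the both-tight solution has a negative serving — not a feasible corner.
strawberries + broccoli with both targets exact would need a negative amount; discard.
avocado + broccoli: intersection lies outside the first quadrant.
So the least-cost plan costs $2.29.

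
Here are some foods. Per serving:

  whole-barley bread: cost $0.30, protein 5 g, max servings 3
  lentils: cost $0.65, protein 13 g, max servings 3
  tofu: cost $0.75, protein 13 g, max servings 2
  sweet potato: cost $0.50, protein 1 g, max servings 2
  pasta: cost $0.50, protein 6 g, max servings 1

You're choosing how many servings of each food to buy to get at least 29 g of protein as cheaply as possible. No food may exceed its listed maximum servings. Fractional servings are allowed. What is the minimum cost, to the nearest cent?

Cost per g of protein: lentils $0.0500, tofu $0.0577, whole-barley bread $0.0600, pasta $0.0833, sweet potato $0.5000.
Take 2.231 servings of lentils: +29.0 g protein for $1.45 (total $1.45, still need 0.0 g).
Greedy by cheapest-per-g is optimal for a single linear constraint, so the minimum cost is $1.45.

$1.45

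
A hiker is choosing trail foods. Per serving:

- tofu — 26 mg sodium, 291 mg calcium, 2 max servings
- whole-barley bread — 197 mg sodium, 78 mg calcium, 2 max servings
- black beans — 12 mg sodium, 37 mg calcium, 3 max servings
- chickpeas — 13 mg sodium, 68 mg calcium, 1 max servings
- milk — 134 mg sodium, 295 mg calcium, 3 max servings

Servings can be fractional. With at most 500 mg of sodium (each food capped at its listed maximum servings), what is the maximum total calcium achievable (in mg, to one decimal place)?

1639.4 mg

Calcium per mg sodium: tofu 11.19, chickpeas 5.231, black beans 3.083, milk 2.201, whole-barley bread 0.3959.
Take 2 servings of tofu: uses 52 mg sodium, +582.0 mg calcium (running total 582.0 mg).
Take 1 serving of chickpeas: uses 13 mg sodium, +68.0 mg calcium (running total 650.0 mg).
Take 3 servings of black beans: uses 36 mg sodium, +111.0 mg calcium (running total 761.0 mg).
Take 2.978 servings of milk: uses 399 mg sodium, +878.4 mg calcium (running total 1639.4 mg).
Greedy by best ratio exhausts the sodium allowance optimally: 1639.4 mg.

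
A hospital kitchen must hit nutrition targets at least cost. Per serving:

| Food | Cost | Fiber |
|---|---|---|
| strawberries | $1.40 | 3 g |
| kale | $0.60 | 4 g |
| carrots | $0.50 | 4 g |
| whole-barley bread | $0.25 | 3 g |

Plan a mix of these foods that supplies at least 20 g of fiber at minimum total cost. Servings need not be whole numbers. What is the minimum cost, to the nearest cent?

$1.67

Cost per g of fiber: whole-barley bread $0.0833, carrots $0.1250, kale $0.1500, strawberries $0.4667.
With no serving limits, use only whole-barley bread: 20 g / 3 g = 6.667 servings × $0.25 = $1.67.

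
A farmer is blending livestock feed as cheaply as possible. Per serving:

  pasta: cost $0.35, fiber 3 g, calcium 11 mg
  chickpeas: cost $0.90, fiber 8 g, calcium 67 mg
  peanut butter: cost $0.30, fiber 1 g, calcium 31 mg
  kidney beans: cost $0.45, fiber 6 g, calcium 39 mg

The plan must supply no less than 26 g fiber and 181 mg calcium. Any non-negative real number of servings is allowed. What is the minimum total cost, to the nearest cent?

$2.06

pasta only: max(26/3, 181/11) = 16.45 servings → $5.76.
chickpeas only: max(26/8, 181/67) = 3.25 servings → $2.92.
peanut butter only: max(26/1, 181/31) = 26 servings → $7.80.
kidney beans only: max(26/6, 181/39) = 4.641 servings → $2.09.
pasta + chickpeas with both tight: 2.602 servings and 2.274 servings → $2.96.
pasta + peanut butter with both tight: 7.622 servings and 3.134 servings → $3.61.
pasta + kidney beans: intersection lies outside the first quadrant.
chickpeas + peanut butter: the both-tight solution has a negative serving — not a feasible corner.
chickpeas + kidney beans with both tight: 0.8 servings and 3.267 servings → $2.19.
peanut butter + kidney beans with both tight: 0.4898 servings and 4.252 servings → $2.06.
So the least-cost plan costs $2.06.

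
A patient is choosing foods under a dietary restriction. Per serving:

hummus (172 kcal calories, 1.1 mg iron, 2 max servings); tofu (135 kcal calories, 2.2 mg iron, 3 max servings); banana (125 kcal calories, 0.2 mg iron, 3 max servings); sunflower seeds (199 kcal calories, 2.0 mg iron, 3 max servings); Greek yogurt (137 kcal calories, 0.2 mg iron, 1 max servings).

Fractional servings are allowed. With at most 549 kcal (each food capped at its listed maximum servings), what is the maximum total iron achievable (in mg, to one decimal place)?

8.0 mg

Iron per kcal: tofu 0.0163, sunflower seeds 0.01005, hummus 0.006395, banana 0.0016, Greek yogurt 0.00146.
Take 3 servings of tofu: uses 405 kcal, +6.6 mg iron (running total 6.6 mg).
Take 0.7236 servings of sunflower seeds: uses 144 kcal, +1.4 mg iron (running total 8.0 mg).
Filling greedily by iron-per-kcal is optimal for one linear limit, giving 8.0 mg.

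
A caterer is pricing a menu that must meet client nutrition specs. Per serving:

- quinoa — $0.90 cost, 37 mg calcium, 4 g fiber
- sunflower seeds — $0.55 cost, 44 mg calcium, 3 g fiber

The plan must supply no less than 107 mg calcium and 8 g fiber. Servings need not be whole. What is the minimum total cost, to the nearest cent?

For a min-cost LP with two ≥-constraints, a basic feasible solution has at most two positive variables.
quinoa only: max(107/37, 8/4) = 2.892 servings → $2.60.
sunflower seeds only: max(107/44, 8/3) = 2.667 servings → $1.47.
quinoa + sunflower seeds with both tight: 0.4769 servings and 2.031 servings → $1.55.
So the least-cost plan costs $1.47.

$1.47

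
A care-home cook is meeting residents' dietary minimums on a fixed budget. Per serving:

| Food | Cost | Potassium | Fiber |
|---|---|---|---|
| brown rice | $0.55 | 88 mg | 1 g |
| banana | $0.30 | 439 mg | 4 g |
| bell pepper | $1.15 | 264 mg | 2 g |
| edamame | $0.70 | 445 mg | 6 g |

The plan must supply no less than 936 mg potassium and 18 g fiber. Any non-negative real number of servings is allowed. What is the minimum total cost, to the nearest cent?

$1.35

An LP optimum is at a vertex; with two nutrient constraints at most two foods are used. Check each candidate.
brown rice only: max(936/88, 18/1) = 18 servings → $9.90.
banana only: max(936/439, 18/4) = 4.5 servings → $1.35.
bell pepper only: max(936/264, 18/2) = 9 servings → $10.35.
edamame only: max(936/445, 18/6) = 3 servings → $2.10.
brown rice + banana with both targets exact would need a negative amount; discard.
brown rice + bell pepper: the both-tight solution has a negative serving — not a feasible corner.
brown rice + edamame: intersection lies outside the first quadrant.
banana + bell pepper with both targets exact would need a negative amount; discard.
banana + edamame: the both-tight solution has a negative serving — not a feasible corner.
bell pepper + edamame: intersection lies outside the first quadrant.
So the least-cost plan costs $1.35.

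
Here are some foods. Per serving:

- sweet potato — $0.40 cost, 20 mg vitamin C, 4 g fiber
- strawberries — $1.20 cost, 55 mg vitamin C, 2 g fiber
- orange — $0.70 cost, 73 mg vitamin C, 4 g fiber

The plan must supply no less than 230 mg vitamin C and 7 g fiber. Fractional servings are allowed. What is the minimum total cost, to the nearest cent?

$2.21

Two binding constraints pin down two serving amounts, so the optimal mix uses at most two foods. The candidates are each food alone (scaled to the tighter of vitamin C/fiber) and each pair with both constraints tight.
sweet potato only: max(230/20, 7/4) = 11.5 servings → $4.60.
strawberries only: max(230/55, 7/2) = 4.182 servings → $5.02.
orange only: max(230/73, 7/4) = 3.151 servings → $2.21.
sweet potato + strawberries with both targets exact would need a negative amount; discard.
sweet potato + orange with both targets exact would need a negative amount; discard.
strawberries + orange: the both-tight solution has a negative serving — not a feasible corner.
The minimum over all feasible corners is $2.21.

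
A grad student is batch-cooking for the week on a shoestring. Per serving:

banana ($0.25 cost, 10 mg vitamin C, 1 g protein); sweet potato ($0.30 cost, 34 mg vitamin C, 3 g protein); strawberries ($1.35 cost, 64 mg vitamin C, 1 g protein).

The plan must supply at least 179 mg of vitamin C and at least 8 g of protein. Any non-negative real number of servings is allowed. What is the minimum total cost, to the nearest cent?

$1.58

With two linear requirements the optimum uses one or two foods; enumerate the corners.
banana only: max(179/10, 8/1) = 17.9 servings → $4.47.
sweet potato only: max(179/34, 8/3) = 5.265 servings → $1.58.
strawberries only: max(179/64, 8/1) = 8 servings → $10.80.
banana + sweet potato with both targets exact would need a negative amount; discard.
banana + strawberries with both tight: 6.167 servings and 1.833 servings → $4.02.
sweet potato + strawberries with both tight: 2.108 servings and 1.677 servings → $2.90.
The minimum over all feasible corners is $1.58.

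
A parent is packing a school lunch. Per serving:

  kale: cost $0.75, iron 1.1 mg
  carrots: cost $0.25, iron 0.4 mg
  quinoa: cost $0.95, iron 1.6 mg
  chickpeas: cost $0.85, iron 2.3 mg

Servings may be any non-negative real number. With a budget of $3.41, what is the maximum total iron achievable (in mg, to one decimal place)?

Iron per dollar: chickpeas 2.706, quinoa 1.684, carrots 1.6, kale 1.467.
With no serving limits, spend the whole cost allowance on chickpeas: $3.41 / $0.85 × 2.3 mg = 9.2 mg.

9.2 mg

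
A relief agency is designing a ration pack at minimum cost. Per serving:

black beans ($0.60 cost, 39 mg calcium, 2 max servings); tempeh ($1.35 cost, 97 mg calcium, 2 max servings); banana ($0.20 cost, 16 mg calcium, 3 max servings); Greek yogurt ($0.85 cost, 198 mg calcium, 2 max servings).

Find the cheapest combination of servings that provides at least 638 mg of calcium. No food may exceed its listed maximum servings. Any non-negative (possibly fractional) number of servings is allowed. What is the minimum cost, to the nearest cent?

Cost per mg of calcium: Greek yogurt $0.0043, banana $0.0125, tempeh $0.0139, black beans $0.0154.
Take 2 servings of Greek yogurt: +396.0 mg calcium for $1.70 (total $1.70, still need 242.0 mg).
Take 3 servings of banana: +48.0 mg calcium for $0.60 (total $2.30, still need 194.0 mg).
Take 2 servings of tempeh: +194.0 mg calcium for $2.70 (total $5.00, still need 0.0 mg).
Filling from the cheapest source first is optimal under one linear minimum: $5.00.

$5.00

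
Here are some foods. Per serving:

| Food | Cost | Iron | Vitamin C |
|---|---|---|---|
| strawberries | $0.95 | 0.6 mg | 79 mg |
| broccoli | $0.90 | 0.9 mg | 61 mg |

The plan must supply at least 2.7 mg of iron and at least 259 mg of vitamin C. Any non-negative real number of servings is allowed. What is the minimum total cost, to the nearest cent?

A basic optimal solution has at most two foods positive. Try each food alone and each pair with both targets met exactly.
strawberries only: max(2.7/0.6, 259/79) = 4.5 servings → $4.28.
broccoli only: max(2.7/0.9, 259/61) = 4.246 servings → $3.82.
strawberries + broccoli with both tight: 1.983 servings and 1.678 servings → $3.39.
Cheapest feasible corner: $3.39.

$3.39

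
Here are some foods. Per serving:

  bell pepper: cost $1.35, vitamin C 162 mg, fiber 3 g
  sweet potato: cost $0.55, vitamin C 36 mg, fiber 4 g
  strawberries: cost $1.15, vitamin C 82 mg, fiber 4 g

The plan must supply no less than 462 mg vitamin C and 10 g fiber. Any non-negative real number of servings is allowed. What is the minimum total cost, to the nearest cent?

Check every corner: each single food scaled to meet both minima, and each pair solved so both constraints bind.
bell pepper only: max(462/162, 10/3) = 3.333 servings → $4.50.
sweet potato only: max(462/36, 10/4) = 12.83 servings → $7.06.
strawberries only: max(462/82, 10/4) = 5.634 servings → $6.48.
bell pepper + sweet potato with both tight: 2.756 servings and 0.4333 servings → $3.96.
bell pepper + strawberries with both tight: 2.557 servings and 0.5821 servings → $4.12.
sweet potato + strawberries: the both-tight solution has a negative serving — not a feasible corner.
So the least-cost plan costs $3.96.

$3.96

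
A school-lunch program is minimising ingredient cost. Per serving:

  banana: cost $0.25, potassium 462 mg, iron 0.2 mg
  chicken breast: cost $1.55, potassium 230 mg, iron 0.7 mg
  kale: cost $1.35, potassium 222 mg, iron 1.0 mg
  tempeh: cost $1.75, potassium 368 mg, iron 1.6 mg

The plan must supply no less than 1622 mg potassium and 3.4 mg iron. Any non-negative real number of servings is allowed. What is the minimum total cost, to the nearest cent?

$3.78

Check every corner: each single food scaled to meet both minima, and each pair solved so both constraints bind.
banana only: max(1622/462, 3.4/0.2) = 17 servings → $4.25.
chicken breast only: max(1622/230, 3.4/0.7) = 7.052 servings → $10.93.
kale only: max(1622/222, 3.4/1.0) = 7.306 servings → $9.86.
tempeh only: max(1622/368, 3.4/1.6) = 4.408 servings → $7.71.
banana + chicken breast with both tight: 1.274 servings and 4.493 servings → $7.28.
banana + kale with both tight: 2.077 servings and 2.985 servings → $4.55.
banana + tempeh with both tight: 2.019 servings and 1.873 servings → $3.78.
chicken breast + kale: the both-tight solution has a negative serving — not a feasible corner.
chicken breast + tempeh: intersection lies outside the first quadrant.
kale + tempeh with both targets exact would need a negative amount; discard.
So the least-cost plan costs $3.78.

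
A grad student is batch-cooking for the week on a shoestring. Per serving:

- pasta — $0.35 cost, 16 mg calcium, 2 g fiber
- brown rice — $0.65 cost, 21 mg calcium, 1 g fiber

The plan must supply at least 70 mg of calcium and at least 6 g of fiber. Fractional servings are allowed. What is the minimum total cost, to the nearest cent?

This is a tiny linear program; its minimum lies at a vertex of the feasible set. List the vertices and price them.
pasta only: max(70/16, 6/2) = 4.375 servings → $1.53.
brown rice only: max(70/21, 6/1) = 6 servings → $3.90.
pasta + brown rice with both tight: 2.154 servings and 1.692 servings → $1.85.
Cheapest feasible corner: $1.53.

$1.53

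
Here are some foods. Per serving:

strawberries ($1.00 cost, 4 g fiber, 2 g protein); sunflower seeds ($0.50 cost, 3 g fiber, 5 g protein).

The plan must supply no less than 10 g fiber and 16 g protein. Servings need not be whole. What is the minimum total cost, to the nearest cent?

At the optimum either one food covers both requirements or two foods hit both targets exactly; no other combination can be cheaper.
strawberries only: max(10/4, 16/2) = 8 servings → $8.00.
sunflower seeds only: max(10/3, 16/5) = 3.333 servings → $1.67.
strawberries + sunflower seeds with both tight: 0.1429 servings and 3.143 servings → $1.71.
So the least-cost plan costs $1.67.

$1.67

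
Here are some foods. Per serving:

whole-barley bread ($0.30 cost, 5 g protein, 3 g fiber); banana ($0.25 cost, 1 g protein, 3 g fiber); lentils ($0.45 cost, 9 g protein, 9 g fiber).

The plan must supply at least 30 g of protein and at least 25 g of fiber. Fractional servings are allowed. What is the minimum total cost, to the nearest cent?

Check every corner: each single food scaled to meet both minima, and each pair solved so both constraints bind.
whole-barley bread only: max(30/5, 25/3) = 8.333 servings → $2.50.
banana only: max(30/1, 25/3) = 30 servings → $7.50.
lentils only: max(30/9, 25/9) = 3.333 servings → $1.50.
whole-barley bread + banana with both tight: 5.417 servings and 2.917 servings → $2.35.
whole-barley bread + lentils with both tight: 2.5 servings and 1.944 servings → $1.62.
banana + lentils with both targets exact would need a negative amount; discard.
The minimum over all feasible corners is $1.50.

$1.50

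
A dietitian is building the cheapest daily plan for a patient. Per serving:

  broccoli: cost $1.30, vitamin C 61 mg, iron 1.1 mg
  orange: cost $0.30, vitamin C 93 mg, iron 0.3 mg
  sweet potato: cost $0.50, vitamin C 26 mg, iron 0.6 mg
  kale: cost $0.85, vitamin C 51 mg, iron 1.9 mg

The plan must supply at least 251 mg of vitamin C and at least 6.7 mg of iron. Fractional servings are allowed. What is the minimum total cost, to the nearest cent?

Compare the cost at each extreme point of the feasible region.
broccoli only: max(251/61, 6.7/1.1) = 6.091 servings → $7.92.
orange only: max(251/93, 6.7/0.3) = 22.33 servings → $6.70.
sweet potato only: max(251/26, 6.7/0.6) = 11.17 servings → $5.58.
kale only: max(251/51, 6.7/1.9) = 4.922 servings → $4.18.
broccoli + orange: intersection lies outside the first quadrant.
broccoli + sweet potato: intersection lies outside the first quadrant.
broccoli + kale with both tight: 2.261 servings and 2.217 servings → $4.82.
orange + sweet potato with both targets exact would need a negative amount; discard.
orange + kale with both tight: 0.8377 servings and 3.394 servings → $3.14.
sweet potato + kale with both tight: 7.191 servings and 1.255 servings → $4.66.
So the least-cost plan costs $3.14.

$3.14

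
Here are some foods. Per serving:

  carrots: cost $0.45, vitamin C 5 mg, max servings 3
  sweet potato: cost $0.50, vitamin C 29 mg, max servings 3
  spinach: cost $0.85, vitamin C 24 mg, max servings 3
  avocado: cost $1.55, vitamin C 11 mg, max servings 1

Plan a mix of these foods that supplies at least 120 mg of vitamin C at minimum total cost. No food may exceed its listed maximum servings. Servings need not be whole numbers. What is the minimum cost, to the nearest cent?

$2.67

Cost per mg of vitamin C: sweet potato $0.0172, spinach $0.0354, carrots $0.0900, avocado $0.1409.
Take 3 servings of sweet potato: +87.0 mg vitamin C for $1.50 (total $1.50, still need 33.0 mg).
Take 1.375 servings of spinach: +33.0 mg vitamin C for $1.17 (total $2.67, still need 0.0 mg).
Greedy by cheapest-per-mg is optimal for a single linear constraint, so the minimum cost is $2.67.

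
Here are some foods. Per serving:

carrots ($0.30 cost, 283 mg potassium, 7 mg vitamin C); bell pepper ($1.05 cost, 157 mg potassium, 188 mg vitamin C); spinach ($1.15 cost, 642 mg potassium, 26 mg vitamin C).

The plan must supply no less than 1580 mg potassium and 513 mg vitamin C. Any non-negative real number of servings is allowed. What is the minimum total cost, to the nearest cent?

$3.95

carrots only: max(1580/283, 513/7) = 73.29 servings → $21.99.
bell pepper only: max(1580/157, 513/188) = 10.06 servings → $10.57.
spinach only: max(1580/642, 513/26) = 19.73 servings → $22.69.
carrots + bell pepper with both tight: 4.155 servings and 2.574 servings → $3.95.
carrots + spinach with both targets exact would need a negative amount; discard.
bell pepper + spinach with both tight: 2.472 servings and 1.857 servings → $4.73.
So the least-cost plan costs $3.95.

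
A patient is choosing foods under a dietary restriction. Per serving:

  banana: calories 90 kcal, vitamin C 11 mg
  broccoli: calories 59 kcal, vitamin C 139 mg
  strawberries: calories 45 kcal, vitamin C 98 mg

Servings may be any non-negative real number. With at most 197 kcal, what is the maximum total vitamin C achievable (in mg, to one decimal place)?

464.1 mg

Vitamin C per kcal: broccoli 2.356, strawberries 2.178, banana 0.1222.
With no serving limits, spend the whole calories allowance on broccoli: 197 kcal / 59 kcal × 139 mg = 464.1 mg.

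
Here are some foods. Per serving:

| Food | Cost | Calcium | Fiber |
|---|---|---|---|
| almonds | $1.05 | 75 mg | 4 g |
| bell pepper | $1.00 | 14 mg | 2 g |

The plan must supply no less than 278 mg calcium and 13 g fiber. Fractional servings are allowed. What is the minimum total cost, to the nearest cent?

almonds only: max(278/75, 13/4) = 3.707 servings → $3.89.
bell pepper only: max(278/14, 13/2) = 19.86 servings → $19.86.
almonds + bell pepper: intersection lies outside the first quadrant.
So the least-cost plan costs $3.89.

$3.89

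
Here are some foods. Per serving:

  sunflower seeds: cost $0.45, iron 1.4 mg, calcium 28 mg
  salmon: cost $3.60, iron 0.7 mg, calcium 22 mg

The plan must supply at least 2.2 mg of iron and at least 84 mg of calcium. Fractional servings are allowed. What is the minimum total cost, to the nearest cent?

$1.35

sunflower seeds only: max(2.2/1.4, 84/28) = 3 servings → $1.35.
salmon only: max(2.2/0.7, 84/22) = 3.818 servings → $13.75.
sunflower seeds + salmon: the both-tight solution has a negative serving — not a feasible corner.
So the least-cost plan costs $1.35.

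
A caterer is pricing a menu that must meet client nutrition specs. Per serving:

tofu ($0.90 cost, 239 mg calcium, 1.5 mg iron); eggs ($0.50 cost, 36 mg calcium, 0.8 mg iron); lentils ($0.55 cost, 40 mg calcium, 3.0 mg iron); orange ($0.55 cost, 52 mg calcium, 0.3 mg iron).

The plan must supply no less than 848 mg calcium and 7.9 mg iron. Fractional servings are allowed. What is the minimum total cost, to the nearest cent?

$3.57

This is a tiny linear program; its minimum lies at a vertex of the feasible set. List the vertices and price them.
tofu only: max(848/239, 7.9/1.5) = 5.267 servings → $4.74.
eggs only: max(848/36, 7.9/0.8) = 23.56 servings → $11.78.
lentils only: max(848/40, 7.9/3.0) = 21.2 servings → $11.66.
orange only: max(848/52, 7.9/0.3) = 26.33 servings → $14.48.
tofu + eggs with both tight: 2.872 servings and 4.491 servings → $4.83.
tofu + lentils with both tight: 3.391 servings and 0.9377 servings → $3.57.
tofu + orange: intersection lies outside the first quadrant.
eggs + lentils with both targets exact would need a negative amount; discard.
eggs + orange with both tight: 5.078 servings and 12.79 servings → $9.57.
lentils + orange with both tight: 1.086 servings and 15.47 servings → $9.11.
So the least-cost plan costs $3.57.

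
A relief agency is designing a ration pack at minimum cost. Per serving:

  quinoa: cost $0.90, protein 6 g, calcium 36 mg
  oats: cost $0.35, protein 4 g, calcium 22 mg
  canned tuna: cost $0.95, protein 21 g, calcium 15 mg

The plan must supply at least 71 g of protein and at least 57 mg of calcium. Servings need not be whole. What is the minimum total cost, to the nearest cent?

Two binding constraints pin down two serving amounts, so the optimal mix uses at most two foods. The candidates are each food alone (scaled to the tighter of protein/calcium) and each pair with both constraints tight.
quinoa only: max(71/6, 57/36) = 11.83 servings → $10.65.
oats only: max(71/4, 57/22) = 17.75 servings → $6.21.
canned tuna only: max(71/21, 57/15) = 3.8 servings → $3.61.
quinoa + oats: the both-tight solution has a negative serving — not a feasible corner.
quinoa + canned tuna with both tight: 0.1982 servings and 3.324 servings → $3.34.
oats + canned tuna with both tight: 0.3284 servings and 3.318 servings → $3.27.
The minimum over all feasible corners is $3.27.

$3.27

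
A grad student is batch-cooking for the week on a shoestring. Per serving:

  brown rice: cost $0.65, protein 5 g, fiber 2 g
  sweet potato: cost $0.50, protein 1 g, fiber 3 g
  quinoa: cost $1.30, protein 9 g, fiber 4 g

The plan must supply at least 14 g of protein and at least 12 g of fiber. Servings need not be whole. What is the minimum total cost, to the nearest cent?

Two binding constraints pin down two serving amounts, so the optimal mix uses at most two foods. The candidates are each food alone (scaled to the tighter of protein/fiber) and each pair with both constraints tight.
brown rice only: max(14/5, 12/2) = 6 servings → $3.90.
sweet potato only: max(14/1, 12/3) = 14 servings → $7.00.
quinoa only: max(14/9, 12/4) = 3 servings → $3.90.
brown rice + sweet potato with both tight: 2.308 servings and 2.462 servings → $2.73.
brown rice + quinoa: intersection lies outside the first quadrant.
sweet potato + quinoa with both tight: 2.261 servings and 1.304 servings → $2.83.
Cheapest feasible corner: $2.73.

$2.73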